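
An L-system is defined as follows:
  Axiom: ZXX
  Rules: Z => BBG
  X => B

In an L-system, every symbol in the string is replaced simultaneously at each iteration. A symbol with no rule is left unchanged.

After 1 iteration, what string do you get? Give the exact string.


Answer: BBGBB

Derivation:
Step 0: ZXX
Step 1: BBGBB


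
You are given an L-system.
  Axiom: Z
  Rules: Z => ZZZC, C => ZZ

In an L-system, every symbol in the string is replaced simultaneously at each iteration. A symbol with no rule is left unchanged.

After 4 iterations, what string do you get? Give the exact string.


Answer: ZZZCZZZCZZZCZZZZZCZZZCZZZCZZZZZCZZZCZZZCZZZZZCZZZCZZZCZZZCZZZCZZZZZCZZZCZZZCZZZZZCZZZCZZZCZZZZZCZZZCZZZCZZZCZZZCZZZZZCZZZCZZZCZZZZZCZZZCZZZCZZZZZCZZZCZZZCZZZCZZZCZZZZZCZZZCZZZCZZ

Derivation:
Step 0: Z
Step 1: ZZZC
Step 2: ZZZCZZZCZZZCZZ
Step 3: ZZZCZZZCZZZCZZZZZCZZZCZZZCZZZZZCZZZCZZZCZZZZZCZZZC
Step 4: ZZZCZZZCZZZCZZZZZCZZZCZZZCZZZZZCZZZCZZZCZZZZZCZZZCZZZCZZZCZZZCZZZZZCZZZCZZZCZZZZZCZZZCZZZCZZZZZCZZZCZZZCZZZCZZZCZZZZZCZZZCZZZCZZZZZCZZZCZZZCZZZZZCZZZCZZZCZZZCZZZCZZZZZCZZZCZZZCZZ


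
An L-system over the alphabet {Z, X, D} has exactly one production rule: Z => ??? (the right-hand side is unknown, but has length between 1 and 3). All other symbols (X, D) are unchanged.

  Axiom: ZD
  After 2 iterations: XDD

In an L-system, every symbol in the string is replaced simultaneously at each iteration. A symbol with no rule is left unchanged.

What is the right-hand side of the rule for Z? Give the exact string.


Trying Z => XD:
  Step 0: ZD
  Step 1: XDD
  Step 2: XDD
Matches the given result.

Answer: XD


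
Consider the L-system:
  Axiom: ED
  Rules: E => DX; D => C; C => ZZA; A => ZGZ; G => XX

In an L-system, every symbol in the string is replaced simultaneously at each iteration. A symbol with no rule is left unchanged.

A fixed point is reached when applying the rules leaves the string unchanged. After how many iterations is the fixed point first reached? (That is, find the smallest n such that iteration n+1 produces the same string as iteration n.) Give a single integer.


Step 0: ED
Step 1: DXC
Step 2: CXZZA
Step 3: ZZAXZZZGZ
Step 4: ZZZGZXZZZXXZ
Step 5: ZZZXXZXZZZXXZ
Step 6: ZZZXXZXZZZXXZ  (unchanged — fixed point at step 5)

Answer: 5


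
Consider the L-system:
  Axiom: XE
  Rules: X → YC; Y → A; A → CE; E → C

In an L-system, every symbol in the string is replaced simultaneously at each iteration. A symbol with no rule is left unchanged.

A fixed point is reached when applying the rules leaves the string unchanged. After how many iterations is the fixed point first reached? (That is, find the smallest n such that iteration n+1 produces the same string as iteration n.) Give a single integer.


Answer: 4

Derivation:
Step 0: XE
Step 1: YCC
Step 2: ACC
Step 3: CECC
Step 4: CCCC
Step 5: CCCC  (unchanged — fixed point at step 4)


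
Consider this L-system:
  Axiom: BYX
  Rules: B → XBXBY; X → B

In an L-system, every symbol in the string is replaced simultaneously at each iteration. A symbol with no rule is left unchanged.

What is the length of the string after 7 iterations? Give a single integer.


Answer: 2827

Derivation:
Step 0: length = 3
Step 1: length = 7
Step 2: length = 19
Step 3: length = 51
Step 4: length = 139
Step 5: length = 379
Step 6: length = 1035
Step 7: length = 2827


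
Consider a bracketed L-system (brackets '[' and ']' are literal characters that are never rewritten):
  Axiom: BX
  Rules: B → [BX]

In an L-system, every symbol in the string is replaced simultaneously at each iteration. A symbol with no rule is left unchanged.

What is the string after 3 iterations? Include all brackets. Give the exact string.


Answer: [[[BX]X]X]X

Derivation:
Step 0: BX
Step 1: [BX]X
Step 2: [[BX]X]X
Step 3: [[[BX]X]X]X


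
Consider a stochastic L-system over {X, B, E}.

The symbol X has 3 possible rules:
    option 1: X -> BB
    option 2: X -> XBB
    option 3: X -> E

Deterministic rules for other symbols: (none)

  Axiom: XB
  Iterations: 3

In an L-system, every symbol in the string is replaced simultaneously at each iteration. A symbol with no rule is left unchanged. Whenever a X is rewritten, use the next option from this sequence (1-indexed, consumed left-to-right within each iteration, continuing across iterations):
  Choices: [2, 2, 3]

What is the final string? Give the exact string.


Answer: EBBBBB

Derivation:
Step 0: XB
Step 1: XBBB  (used choices [2])
Step 2: XBBBBB  (used choices [2])
Step 3: EBBBBB  (used choices [3])


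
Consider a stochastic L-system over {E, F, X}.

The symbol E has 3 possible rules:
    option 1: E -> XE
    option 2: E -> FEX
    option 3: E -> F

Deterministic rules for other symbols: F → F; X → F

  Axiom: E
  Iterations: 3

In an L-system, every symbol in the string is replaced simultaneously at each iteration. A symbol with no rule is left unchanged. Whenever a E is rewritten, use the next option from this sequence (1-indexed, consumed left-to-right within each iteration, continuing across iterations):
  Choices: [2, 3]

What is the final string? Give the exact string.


Answer: FFF

Derivation:
Step 0: E
Step 1: FEX  (used choices [2])
Step 2: FFF  (used choices [3])
Step 3: FFF  (used choices [])


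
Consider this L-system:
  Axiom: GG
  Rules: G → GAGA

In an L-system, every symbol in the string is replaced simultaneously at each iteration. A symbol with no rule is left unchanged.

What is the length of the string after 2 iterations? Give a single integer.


Step 0: length = 2
Step 1: length = 8
Step 2: length = 20

Answer: 20


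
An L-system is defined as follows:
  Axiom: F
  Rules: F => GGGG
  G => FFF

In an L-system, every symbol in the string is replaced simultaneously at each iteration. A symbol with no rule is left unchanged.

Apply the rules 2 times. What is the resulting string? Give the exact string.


Answer: FFFFFFFFFFFF

Derivation:
Step 0: F
Step 1: GGGG
Step 2: FFFFFFFFFFFF


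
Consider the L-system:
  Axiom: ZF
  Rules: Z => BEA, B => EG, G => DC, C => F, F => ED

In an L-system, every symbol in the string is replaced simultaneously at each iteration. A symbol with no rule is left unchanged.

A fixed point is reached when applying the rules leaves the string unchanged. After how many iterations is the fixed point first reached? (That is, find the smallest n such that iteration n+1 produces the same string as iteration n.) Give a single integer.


Step 0: ZF
Step 1: BEAED
Step 2: EGEAED
Step 3: EDCEAED
Step 4: EDFEAED
Step 5: EDEDEAED
Step 6: EDEDEAED  (unchanged — fixed point at step 5)

Answer: 5


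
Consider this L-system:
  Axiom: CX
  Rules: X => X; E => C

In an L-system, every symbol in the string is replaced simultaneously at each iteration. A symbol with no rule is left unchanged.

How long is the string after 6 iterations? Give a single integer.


Step 0: length = 2
Step 1: length = 2
Step 2: length = 2
Step 3: length = 2
Step 4: length = 2
Step 5: length = 2
Step 6: length = 2

Answer: 2


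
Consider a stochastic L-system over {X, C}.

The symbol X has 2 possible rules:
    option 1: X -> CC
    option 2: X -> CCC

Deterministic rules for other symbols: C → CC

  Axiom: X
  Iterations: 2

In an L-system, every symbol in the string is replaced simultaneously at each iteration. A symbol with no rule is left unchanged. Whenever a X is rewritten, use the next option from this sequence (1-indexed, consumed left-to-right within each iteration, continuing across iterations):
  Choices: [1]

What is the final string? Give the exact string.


Answer: CCCC

Derivation:
Step 0: X
Step 1: CC  (used choices [1])
Step 2: CCCC  (used choices [])


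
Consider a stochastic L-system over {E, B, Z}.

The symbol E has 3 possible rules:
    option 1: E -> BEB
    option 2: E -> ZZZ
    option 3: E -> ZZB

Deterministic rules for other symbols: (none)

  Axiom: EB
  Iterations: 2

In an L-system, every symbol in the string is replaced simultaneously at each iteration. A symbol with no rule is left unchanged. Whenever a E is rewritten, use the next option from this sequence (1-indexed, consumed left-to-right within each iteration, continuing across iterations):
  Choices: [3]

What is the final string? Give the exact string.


Answer: ZZBB

Derivation:
Step 0: EB
Step 1: ZZBB  (used choices [3])
Step 2: ZZBB  (used choices [])


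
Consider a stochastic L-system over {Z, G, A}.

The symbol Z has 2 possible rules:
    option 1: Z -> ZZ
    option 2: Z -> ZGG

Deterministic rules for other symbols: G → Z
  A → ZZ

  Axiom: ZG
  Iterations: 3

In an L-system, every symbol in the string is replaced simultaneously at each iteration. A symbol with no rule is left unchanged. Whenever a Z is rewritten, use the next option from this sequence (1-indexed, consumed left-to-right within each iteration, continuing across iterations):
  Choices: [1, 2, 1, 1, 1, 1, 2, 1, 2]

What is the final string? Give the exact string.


Step 0: ZG
Step 1: ZZZ  (used choices [1])
Step 2: ZGGZZZZ  (used choices [2, 1, 1])
Step 3: ZZZZZZZGGZZZGG  (used choices [1, 1, 2, 1, 2])

Answer: ZZZZZZZGGZZZGG


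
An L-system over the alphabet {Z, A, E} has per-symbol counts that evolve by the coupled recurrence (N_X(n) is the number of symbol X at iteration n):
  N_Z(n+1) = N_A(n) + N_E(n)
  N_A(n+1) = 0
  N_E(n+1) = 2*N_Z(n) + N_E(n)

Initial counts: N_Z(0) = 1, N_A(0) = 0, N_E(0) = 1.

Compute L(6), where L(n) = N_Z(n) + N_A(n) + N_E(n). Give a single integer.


Step 0: N_Z=1, N_A=0, N_E=1, L=2
Step 1: N_Z=1, N_A=0, N_E=3, L=4
Step 2: N_Z=3, N_A=0, N_E=5, L=8
Step 3: N_Z=5, N_A=0, N_E=11, L=16
Step 4: N_Z=11, N_A=0, N_E=21, L=32
Step 5: N_Z=21, N_A=0, N_E=43, L=64
Step 6: N_Z=43, N_A=0, N_E=85, L=128

Answer: 128


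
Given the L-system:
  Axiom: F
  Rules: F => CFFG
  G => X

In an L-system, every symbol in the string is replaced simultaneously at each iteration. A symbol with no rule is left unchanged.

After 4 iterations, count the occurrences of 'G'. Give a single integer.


Step 0: F  (0 'G')
Step 1: CFFG  (1 'G')
Step 2: CCFFGCFFGX  (2 'G')
Step 3: CCCFFGCFFGXCCFFGCFFGXX  (4 'G')
Step 4: CCCCFFGCFFGXCCFFGCFFGXXCCCFFGCFFGXCCFFGCFFGXXX  (8 'G')

Answer: 8


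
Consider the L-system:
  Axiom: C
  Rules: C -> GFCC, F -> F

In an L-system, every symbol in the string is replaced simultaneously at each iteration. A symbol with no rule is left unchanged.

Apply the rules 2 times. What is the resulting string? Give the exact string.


Step 0: C
Step 1: GFCC
Step 2: GFGFCCGFCC

Answer: GFGFCCGFCC


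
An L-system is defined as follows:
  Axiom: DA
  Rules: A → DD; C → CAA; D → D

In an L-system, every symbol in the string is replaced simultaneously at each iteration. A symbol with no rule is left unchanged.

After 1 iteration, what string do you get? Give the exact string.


Answer: DDD

Derivation:
Step 0: DA
Step 1: DDD


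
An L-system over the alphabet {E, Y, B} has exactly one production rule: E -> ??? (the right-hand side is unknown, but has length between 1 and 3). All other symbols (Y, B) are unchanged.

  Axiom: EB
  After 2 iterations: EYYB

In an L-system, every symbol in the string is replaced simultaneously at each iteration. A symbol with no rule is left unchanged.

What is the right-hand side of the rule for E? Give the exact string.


Trying E -> EY:
  Step 0: EB
  Step 1: EYB
  Step 2: EYYB
Matches the given result.

Answer: EY


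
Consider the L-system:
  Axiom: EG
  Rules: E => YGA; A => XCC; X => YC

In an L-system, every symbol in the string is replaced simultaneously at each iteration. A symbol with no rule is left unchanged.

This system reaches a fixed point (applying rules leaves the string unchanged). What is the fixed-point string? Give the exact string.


Answer: YGYCCCG

Derivation:
Step 0: EG
Step 1: YGAG
Step 2: YGXCCG
Step 3: YGYCCCG
Step 4: YGYCCCG  (unchanged — fixed point at step 3)


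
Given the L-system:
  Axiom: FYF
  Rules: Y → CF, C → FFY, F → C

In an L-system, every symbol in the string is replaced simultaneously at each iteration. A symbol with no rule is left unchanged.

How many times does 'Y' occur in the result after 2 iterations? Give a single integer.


Step 0: FYF  (1 'Y')
Step 1: CCFC  (0 'Y')
Step 2: FFYFFYCFFY  (3 'Y')

Answer: 3


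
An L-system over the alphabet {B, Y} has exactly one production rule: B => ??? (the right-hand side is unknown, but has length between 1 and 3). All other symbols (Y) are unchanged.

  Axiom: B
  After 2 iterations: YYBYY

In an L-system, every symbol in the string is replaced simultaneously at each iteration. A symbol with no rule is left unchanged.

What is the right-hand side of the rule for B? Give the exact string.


Answer: YBY

Derivation:
Trying B => YBY:
  Step 0: B
  Step 1: YBY
  Step 2: YYBYY
Matches the given result.


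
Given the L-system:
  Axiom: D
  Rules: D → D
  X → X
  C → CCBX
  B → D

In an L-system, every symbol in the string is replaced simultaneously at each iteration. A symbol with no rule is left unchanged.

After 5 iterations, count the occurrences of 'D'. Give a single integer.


Step 0: D  (1 'D')
Step 1: D  (1 'D')
Step 2: D  (1 'D')
Step 3: D  (1 'D')
Step 4: D  (1 'D')
Step 5: D  (1 'D')

Answer: 1


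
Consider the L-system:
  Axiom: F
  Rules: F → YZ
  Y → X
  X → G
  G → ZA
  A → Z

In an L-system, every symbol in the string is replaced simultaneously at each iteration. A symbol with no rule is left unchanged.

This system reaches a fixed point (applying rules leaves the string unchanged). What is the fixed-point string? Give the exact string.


Answer: ZZZ

Derivation:
Step 0: F
Step 1: YZ
Step 2: XZ
Step 3: GZ
Step 4: ZAZ
Step 5: ZZZ
Step 6: ZZZ  (unchanged — fixed point at step 5)


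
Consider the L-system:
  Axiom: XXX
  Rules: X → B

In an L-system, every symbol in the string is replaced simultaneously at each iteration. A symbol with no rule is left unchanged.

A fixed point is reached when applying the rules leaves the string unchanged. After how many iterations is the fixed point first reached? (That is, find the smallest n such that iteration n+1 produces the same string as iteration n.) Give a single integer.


Answer: 1

Derivation:
Step 0: XXX
Step 1: BBB
Step 2: BBB  (unchanged — fixed point at step 1)


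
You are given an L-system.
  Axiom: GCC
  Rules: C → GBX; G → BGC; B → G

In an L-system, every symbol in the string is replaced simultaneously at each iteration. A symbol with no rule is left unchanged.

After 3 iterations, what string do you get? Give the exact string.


Step 0: GCC
Step 1: BGCGBXGBX
Step 2: GBGCGBXBGCGXBGCGX
Step 3: BGCGBGCGBXBGCGXGBGCGBXBGCXGBGCGBXBGCX

Answer: BGCGBGCGBXBGCGXGBGCGBXBGCXGBGCGBXBGCX


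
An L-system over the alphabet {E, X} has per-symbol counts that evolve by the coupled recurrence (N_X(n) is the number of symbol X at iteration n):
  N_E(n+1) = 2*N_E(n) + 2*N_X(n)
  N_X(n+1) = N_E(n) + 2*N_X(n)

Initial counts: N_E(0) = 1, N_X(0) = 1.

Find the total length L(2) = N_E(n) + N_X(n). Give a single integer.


Step 0: N_E=1, N_X=1, L=2
Step 1: N_E=4, N_X=3, L=7
Step 2: N_E=14, N_X=10, L=24

Answer: 24


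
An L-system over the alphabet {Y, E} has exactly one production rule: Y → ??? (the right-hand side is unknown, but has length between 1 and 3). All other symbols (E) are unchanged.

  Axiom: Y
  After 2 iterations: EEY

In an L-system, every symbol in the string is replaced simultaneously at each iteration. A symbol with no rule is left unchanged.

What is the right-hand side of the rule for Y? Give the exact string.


Answer: EY

Derivation:
Trying Y → EY:
  Step 0: Y
  Step 1: EY
  Step 2: EEY
Matches the given result.


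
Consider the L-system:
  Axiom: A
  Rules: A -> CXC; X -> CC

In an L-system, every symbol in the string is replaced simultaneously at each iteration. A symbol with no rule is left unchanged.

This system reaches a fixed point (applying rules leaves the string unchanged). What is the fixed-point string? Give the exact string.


Step 0: A
Step 1: CXC
Step 2: CCCC
Step 3: CCCC  (unchanged — fixed point at step 2)

Answer: CCCC


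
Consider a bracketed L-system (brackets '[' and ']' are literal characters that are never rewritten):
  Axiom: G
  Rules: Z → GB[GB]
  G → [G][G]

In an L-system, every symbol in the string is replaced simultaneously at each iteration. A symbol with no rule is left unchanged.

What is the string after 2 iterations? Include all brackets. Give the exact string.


Step 0: G
Step 1: [G][G]
Step 2: [[G][G]][[G][G]]

Answer: [[G][G]][[G][G]]


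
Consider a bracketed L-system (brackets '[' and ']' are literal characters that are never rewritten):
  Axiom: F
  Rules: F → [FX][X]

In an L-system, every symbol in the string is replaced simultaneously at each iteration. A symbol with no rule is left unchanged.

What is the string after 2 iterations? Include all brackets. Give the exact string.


Answer: [[FX][X]X][X]

Derivation:
Step 0: F
Step 1: [FX][X]
Step 2: [[FX][X]X][X]


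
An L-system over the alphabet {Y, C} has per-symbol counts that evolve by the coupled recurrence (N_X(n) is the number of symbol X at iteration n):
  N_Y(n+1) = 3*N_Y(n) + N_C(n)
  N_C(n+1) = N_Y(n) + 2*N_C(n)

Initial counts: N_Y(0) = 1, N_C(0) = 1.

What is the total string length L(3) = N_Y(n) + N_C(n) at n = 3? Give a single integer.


Answer: 90

Derivation:
Step 0: N_Y=1, N_C=1, L=2
Step 1: N_Y=4, N_C=3, L=7
Step 2: N_Y=15, N_C=10, L=25
Step 3: N_Y=55, N_C=35, L=90


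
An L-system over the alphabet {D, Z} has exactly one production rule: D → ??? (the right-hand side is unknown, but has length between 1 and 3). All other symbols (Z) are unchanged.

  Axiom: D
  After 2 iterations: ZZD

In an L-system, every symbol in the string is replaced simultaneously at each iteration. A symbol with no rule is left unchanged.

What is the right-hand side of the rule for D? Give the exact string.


Trying D → ZD:
  Step 0: D
  Step 1: ZD
  Step 2: ZZD
Matches the given result.

Answer: ZD


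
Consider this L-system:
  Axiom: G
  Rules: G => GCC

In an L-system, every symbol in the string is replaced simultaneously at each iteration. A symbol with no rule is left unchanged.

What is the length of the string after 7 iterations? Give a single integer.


Step 0: length = 1
Step 1: length = 3
Step 2: length = 5
Step 3: length = 7
Step 4: length = 9
Step 5: length = 11
Step 6: length = 13
Step 7: length = 15

Answer: 15


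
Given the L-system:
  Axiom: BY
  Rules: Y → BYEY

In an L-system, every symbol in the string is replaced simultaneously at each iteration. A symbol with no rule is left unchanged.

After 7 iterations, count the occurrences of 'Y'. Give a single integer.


Step 0: BY  (1 'Y')
Step 1: BBYEY  (2 'Y')
Step 2: BBBYEYEBYEY  (4 'Y')
Step 3: BBBBYEYEBYEYEBBYEYEBYEY  (8 'Y')
Step 4: BBBBBYEYEBYEYEBBYEYEBYEYEBBBYEYEBYEYEBBYEYEBYEY  (16 'Y')
Step 5: BBBBBBYEYEBYEYEBBYEYEBYEYEBBBYEYEBYEYEBBYEYEBYEYEBBBBYEYEBYEYEBBYEYEBYEYEBBBYEYEBYEYEBBYEYEBYEY  (32 'Y')
Step 6: BBBBBBBYEYEBYEYEBBYEYEBYEYEBBBYEYEBYEYEBBYEYEBYEYEBBBBYEYEBYEYEBBYEYEBYEYEBBBYEYEBYEYEBBYEYEBYEYEBBBBBYEYEBYEYEBBYEYEBYEYEBBBYEYEBYEYEBBYEYEBYEYEBBBBYEYEBYEYEBBYEYEBYEYEBBBYEYEBYEYEBBYEYEBYEY  (64 'Y')
Step 7: BBBBBBBBYEYEBYEYEBBYEYEBYEYEBBBYEYEBYEYEBBYEYEBYEYEBBBBYEYEBYEYEBBYEYEBYEYEBBBYEYEBYEYEBBYEYEBYEYEBBBBBYEYEBYEYEBBYEYEBYEYEBBBYEYEBYEYEBBYEYEBYEYEBBBBYEYEBYEYEBBYEYEBYEYEBBBYEYEBYEYEBBYEYEBYEYEBBBBBBYEYEBYEYEBBYEYEBYEYEBBBYEYEBYEYEBBYEYEBYEYEBBBBYEYEBYEYEBBYEYEBYEYEBBBYEYEBYEYEBBYEYEBYEYEBBBBBYEYEBYEYEBBYEYEBYEYEBBBYEYEBYEYEBBYEYEBYEYEBBBBYEYEBYEYEBBYEYEBYEYEBBBYEYEBYEYEBBYEYEBYEY  (128 'Y')

Answer: 128


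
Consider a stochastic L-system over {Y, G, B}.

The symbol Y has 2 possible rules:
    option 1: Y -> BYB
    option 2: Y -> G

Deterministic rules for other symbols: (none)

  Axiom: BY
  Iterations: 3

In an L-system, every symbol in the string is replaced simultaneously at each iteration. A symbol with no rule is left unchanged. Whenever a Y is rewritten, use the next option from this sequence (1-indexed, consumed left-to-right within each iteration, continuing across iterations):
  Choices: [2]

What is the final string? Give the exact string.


Step 0: BY
Step 1: BG  (used choices [2])
Step 2: BG  (used choices [])
Step 3: BG  (used choices [])

Answer: BG


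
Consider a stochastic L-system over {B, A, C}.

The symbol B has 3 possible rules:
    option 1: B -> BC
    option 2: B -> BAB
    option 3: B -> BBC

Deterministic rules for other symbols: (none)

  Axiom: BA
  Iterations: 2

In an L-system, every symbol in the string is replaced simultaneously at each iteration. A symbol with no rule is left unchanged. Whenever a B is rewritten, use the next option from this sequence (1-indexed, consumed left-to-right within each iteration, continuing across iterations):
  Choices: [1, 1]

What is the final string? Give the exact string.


Answer: BCCA

Derivation:
Step 0: BA
Step 1: BCA  (used choices [1])
Step 2: BCCA  (used choices [1])


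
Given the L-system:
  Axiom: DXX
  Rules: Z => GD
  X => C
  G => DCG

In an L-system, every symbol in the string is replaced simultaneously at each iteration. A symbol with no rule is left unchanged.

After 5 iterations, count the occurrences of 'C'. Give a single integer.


Step 0: DXX  (0 'C')
Step 1: DCC  (2 'C')
Step 2: DCC  (2 'C')
Step 3: DCC  (2 'C')
Step 4: DCC  (2 'C')
Step 5: DCC  (2 'C')

Answer: 2


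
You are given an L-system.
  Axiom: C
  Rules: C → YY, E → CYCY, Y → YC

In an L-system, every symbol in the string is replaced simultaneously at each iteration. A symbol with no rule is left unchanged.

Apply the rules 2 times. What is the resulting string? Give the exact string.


Answer: YCYC

Derivation:
Step 0: C
Step 1: YY
Step 2: YCYC


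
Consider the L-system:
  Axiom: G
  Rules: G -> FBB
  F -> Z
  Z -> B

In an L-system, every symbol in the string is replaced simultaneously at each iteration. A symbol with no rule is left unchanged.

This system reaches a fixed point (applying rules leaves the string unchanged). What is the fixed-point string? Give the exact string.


Answer: BBB

Derivation:
Step 0: G
Step 1: FBB
Step 2: ZBB
Step 3: BBB
Step 4: BBB  (unchanged — fixed point at step 3)


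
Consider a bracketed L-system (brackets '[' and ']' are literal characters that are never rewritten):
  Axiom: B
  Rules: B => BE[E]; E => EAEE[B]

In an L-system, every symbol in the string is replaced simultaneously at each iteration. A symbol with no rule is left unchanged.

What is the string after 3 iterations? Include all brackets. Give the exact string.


Answer: BE[E]EAEE[B][EAEE[B]]EAEE[B]AEAEE[B]EAEE[B][BE[E]][EAEE[B]AEAEE[B]EAEE[B][BE[E]]]

Derivation:
Step 0: B
Step 1: BE[E]
Step 2: BE[E]EAEE[B][EAEE[B]]
Step 3: BE[E]EAEE[B][EAEE[B]]EAEE[B]AEAEE[B]EAEE[B][BE[E]][EAEE[B]AEAEE[B]EAEE[B][BE[E]]]


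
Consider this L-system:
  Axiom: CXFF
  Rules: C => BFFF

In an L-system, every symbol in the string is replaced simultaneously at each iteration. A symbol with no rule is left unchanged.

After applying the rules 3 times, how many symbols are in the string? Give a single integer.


Step 0: length = 4
Step 1: length = 7
Step 2: length = 7
Step 3: length = 7

Answer: 7


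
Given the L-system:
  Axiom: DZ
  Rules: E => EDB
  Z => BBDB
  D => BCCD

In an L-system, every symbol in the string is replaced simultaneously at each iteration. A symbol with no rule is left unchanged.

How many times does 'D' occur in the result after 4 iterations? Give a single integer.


Answer: 2

Derivation:
Step 0: DZ  (1 'D')
Step 1: BCCDBBDB  (2 'D')
Step 2: BCCBCCDBBBCCDB  (2 'D')
Step 3: BCCBCCBCCDBBBCCBCCDB  (2 'D')
Step 4: BCCBCCBCCBCCDBBBCCBCCBCCDB  (2 'D')


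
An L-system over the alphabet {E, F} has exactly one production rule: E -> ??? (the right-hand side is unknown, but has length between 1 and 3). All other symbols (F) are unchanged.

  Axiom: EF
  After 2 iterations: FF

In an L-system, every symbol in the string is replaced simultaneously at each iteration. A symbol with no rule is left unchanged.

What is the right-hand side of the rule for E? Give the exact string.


Trying E -> F:
  Step 0: EF
  Step 1: FF
  Step 2: FF
Matches the given result.

Answer: F


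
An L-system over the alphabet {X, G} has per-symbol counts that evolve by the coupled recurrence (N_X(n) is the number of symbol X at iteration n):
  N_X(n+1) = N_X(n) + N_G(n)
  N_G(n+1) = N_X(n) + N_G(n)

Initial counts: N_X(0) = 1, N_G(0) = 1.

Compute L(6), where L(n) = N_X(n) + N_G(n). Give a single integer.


Answer: 128

Derivation:
Step 0: N_X=1, N_G=1, L=2
Step 1: N_X=2, N_G=2, L=4
Step 2: N_X=4, N_G=4, L=8
Step 3: N_X=8, N_G=8, L=16
Step 4: N_X=16, N_G=16, L=32
Step 5: N_X=32, N_G=32, L=64
Step 6: N_X=64, N_G=64, L=128


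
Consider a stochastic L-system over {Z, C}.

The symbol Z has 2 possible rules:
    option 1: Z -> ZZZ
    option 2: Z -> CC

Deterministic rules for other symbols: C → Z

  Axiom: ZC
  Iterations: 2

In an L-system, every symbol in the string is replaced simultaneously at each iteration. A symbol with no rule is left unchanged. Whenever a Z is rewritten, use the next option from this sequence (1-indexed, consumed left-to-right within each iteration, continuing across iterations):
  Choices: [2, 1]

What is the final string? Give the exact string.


Answer: ZZZZZ

Derivation:
Step 0: ZC
Step 1: CCZ  (used choices [2])
Step 2: ZZZZZ  (used choices [1])


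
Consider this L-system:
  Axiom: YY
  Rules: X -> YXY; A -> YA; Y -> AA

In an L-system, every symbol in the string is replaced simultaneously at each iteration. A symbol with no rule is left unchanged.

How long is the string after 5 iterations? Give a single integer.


Answer: 64

Derivation:
Step 0: length = 2
Step 1: length = 4
Step 2: length = 8
Step 3: length = 16
Step 4: length = 32
Step 5: length = 64


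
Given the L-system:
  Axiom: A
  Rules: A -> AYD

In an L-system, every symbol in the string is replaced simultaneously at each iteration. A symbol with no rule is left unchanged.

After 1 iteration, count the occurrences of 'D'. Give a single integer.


Answer: 1

Derivation:
Step 0: A  (0 'D')
Step 1: AYD  (1 'D')


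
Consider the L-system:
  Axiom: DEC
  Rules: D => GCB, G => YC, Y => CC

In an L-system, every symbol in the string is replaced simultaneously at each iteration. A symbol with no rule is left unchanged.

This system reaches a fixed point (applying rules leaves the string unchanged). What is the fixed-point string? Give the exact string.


Step 0: DEC
Step 1: GCBEC
Step 2: YCCBEC
Step 3: CCCCBEC
Step 4: CCCCBEC  (unchanged — fixed point at step 3)

Answer: CCCCBEC


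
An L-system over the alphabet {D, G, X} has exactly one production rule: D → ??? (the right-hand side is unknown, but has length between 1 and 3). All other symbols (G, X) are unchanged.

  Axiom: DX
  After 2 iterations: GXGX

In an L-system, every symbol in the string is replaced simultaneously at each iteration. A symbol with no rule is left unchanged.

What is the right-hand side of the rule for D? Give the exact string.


Answer: GXG

Derivation:
Trying D → GXG:
  Step 0: DX
  Step 1: GXGX
  Step 2: GXGX
Matches the given result.


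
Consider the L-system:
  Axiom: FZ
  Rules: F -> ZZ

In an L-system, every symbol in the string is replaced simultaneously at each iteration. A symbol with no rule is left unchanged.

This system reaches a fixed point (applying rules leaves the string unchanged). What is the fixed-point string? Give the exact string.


Answer: ZZZ

Derivation:
Step 0: FZ
Step 1: ZZZ
Step 2: ZZZ  (unchanged — fixed point at step 1)


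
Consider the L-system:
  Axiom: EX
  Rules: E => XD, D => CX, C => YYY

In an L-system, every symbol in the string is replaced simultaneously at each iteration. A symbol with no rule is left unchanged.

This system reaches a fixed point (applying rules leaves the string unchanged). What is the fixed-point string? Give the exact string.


Step 0: EX
Step 1: XDX
Step 2: XCXX
Step 3: XYYYXX
Step 4: XYYYXX  (unchanged — fixed point at step 3)

Answer: XYYYXX


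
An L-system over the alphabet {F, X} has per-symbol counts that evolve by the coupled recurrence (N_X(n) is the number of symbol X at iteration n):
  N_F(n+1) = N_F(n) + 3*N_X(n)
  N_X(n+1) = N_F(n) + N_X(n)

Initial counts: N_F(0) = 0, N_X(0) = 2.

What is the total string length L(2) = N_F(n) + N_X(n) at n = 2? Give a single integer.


Step 0: N_F=0, N_X=2, L=2
Step 1: N_F=6, N_X=2, L=8
Step 2: N_F=12, N_X=8, L=20

Answer: 20


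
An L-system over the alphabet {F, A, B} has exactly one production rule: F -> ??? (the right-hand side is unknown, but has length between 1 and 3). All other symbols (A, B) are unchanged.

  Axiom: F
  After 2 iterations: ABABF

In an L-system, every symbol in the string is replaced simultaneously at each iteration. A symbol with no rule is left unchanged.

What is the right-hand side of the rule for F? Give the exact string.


Answer: ABF

Derivation:
Trying F -> ABF:
  Step 0: F
  Step 1: ABF
  Step 2: ABABF
Matches the given result.


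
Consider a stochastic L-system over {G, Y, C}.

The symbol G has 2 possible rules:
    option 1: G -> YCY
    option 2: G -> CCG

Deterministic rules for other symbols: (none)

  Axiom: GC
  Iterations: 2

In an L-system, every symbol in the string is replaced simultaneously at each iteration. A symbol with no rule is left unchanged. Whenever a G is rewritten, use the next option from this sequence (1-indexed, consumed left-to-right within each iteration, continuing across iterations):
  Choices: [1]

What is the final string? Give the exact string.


Answer: YCYC

Derivation:
Step 0: GC
Step 1: YCYC  (used choices [1])
Step 2: YCYC  (used choices [])


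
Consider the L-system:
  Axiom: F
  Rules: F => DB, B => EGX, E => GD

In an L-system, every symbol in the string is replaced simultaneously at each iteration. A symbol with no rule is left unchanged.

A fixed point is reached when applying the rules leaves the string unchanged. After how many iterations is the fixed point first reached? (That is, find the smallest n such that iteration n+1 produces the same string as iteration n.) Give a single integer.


Step 0: F
Step 1: DB
Step 2: DEGX
Step 3: DGDGX
Step 4: DGDGX  (unchanged — fixed point at step 3)

Answer: 3


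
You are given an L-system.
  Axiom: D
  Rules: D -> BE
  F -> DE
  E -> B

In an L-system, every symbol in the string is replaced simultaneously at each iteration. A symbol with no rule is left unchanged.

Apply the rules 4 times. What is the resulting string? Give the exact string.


Answer: BB

Derivation:
Step 0: D
Step 1: BE
Step 2: BB
Step 3: BB
Step 4: BB


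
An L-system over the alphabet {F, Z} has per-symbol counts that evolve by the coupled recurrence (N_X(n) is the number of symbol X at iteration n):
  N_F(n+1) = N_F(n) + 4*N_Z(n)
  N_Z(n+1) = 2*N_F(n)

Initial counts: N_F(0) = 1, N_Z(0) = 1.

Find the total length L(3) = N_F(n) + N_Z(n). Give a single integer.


Step 0: N_F=1, N_Z=1, L=2
Step 1: N_F=5, N_Z=2, L=7
Step 2: N_F=13, N_Z=10, L=23
Step 3: N_F=53, N_Z=26, L=79

Answer: 79


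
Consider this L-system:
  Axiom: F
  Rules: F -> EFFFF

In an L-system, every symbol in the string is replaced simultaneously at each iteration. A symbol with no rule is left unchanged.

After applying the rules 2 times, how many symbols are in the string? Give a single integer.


Step 0: length = 1
Step 1: length = 5
Step 2: length = 21

Answer: 21


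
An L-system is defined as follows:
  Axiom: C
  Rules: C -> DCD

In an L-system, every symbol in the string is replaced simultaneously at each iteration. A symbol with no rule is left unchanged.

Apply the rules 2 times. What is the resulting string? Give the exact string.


Answer: DDCDD

Derivation:
Step 0: C
Step 1: DCD
Step 2: DDCDD


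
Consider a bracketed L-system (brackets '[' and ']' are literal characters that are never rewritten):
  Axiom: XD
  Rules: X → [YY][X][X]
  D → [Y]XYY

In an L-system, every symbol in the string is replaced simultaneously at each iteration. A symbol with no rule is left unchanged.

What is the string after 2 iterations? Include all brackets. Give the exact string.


Answer: [YY][[YY][X][X]][[YY][X][X]][Y][YY][X][X]YY

Derivation:
Step 0: XD
Step 1: [YY][X][X][Y]XYY
Step 2: [YY][[YY][X][X]][[YY][X][X]][Y][YY][X][X]YY


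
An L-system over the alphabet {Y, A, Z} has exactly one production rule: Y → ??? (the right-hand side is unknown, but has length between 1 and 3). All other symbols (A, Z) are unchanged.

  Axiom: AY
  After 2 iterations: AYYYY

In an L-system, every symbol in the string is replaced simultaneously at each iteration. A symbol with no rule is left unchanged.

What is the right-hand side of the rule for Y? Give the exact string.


Trying Y → YY:
  Step 0: AY
  Step 1: AYY
  Step 2: AYYYY
Matches the given result.

Answer: YY


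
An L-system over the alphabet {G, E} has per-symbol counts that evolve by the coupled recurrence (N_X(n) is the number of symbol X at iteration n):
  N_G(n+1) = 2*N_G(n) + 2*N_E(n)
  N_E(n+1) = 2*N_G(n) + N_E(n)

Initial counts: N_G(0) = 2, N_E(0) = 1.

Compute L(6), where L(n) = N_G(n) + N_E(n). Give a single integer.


Step 0: N_G=2, N_E=1, L=3
Step 1: N_G=6, N_E=5, L=11
Step 2: N_G=22, N_E=17, L=39
Step 3: N_G=78, N_E=61, L=139
Step 4: N_G=278, N_E=217, L=495
Step 5: N_G=990, N_E=773, L=1763
Step 6: N_G=3526, N_E=2753, L=6279

Answer: 6279


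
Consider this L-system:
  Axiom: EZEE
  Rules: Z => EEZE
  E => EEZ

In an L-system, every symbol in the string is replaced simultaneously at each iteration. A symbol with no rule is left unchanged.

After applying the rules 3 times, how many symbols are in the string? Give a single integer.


Step 0: length = 4
Step 1: length = 13
Step 2: length = 43
Step 3: length = 142

Answer: 142


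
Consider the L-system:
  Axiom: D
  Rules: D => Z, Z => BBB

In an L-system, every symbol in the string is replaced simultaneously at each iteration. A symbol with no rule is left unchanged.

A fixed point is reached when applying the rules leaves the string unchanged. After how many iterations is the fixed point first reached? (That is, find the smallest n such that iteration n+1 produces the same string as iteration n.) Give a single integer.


Step 0: D
Step 1: Z
Step 2: BBB
Step 3: BBB  (unchanged — fixed point at step 2)

Answer: 2


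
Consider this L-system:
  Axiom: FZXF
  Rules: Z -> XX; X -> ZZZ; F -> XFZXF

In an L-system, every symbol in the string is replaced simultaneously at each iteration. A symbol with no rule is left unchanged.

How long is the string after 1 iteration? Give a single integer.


Answer: 15

Derivation:
Step 0: length = 4
Step 1: length = 15


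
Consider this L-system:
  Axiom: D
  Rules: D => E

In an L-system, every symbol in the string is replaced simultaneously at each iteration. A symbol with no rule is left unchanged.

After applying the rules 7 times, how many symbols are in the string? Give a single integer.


Answer: 1

Derivation:
Step 0: length = 1
Step 1: length = 1
Step 2: length = 1
Step 3: length = 1
Step 4: length = 1
Step 5: length = 1
Step 6: length = 1
Step 7: length = 1


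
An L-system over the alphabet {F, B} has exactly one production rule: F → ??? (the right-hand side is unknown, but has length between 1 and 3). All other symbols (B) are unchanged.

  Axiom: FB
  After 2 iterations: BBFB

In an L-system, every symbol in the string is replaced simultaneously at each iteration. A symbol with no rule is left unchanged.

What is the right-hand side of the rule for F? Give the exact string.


Trying F → BF:
  Step 0: FB
  Step 1: BFB
  Step 2: BBFB
Matches the given result.

Answer: BF


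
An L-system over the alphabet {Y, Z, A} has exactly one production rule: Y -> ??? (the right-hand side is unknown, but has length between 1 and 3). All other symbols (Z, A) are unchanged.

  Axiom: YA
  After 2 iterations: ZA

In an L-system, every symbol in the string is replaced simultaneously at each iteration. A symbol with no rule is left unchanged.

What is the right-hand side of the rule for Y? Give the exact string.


Trying Y -> Z:
  Step 0: YA
  Step 1: ZA
  Step 2: ZA
Matches the given result.

Answer: Z


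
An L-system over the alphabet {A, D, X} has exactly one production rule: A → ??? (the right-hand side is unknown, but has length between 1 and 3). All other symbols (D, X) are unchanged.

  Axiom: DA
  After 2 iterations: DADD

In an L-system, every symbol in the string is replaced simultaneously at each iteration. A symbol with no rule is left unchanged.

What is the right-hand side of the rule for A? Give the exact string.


Answer: AD

Derivation:
Trying A → AD:
  Step 0: DA
  Step 1: DAD
  Step 2: DADD
Matches the given result.


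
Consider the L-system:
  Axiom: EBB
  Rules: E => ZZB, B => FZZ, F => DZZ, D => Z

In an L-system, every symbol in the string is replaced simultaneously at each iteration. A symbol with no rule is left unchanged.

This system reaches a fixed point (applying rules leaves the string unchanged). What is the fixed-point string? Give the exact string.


Step 0: EBB
Step 1: ZZBFZZFZZ
Step 2: ZZFZZDZZZZDZZZZ
Step 3: ZZDZZZZZZZZZZZZZZ
Step 4: ZZZZZZZZZZZZZZZZZ
Step 5: ZZZZZZZZZZZZZZZZZ  (unchanged — fixed point at step 4)

Answer: ZZZZZZZZZZZZZZZZZ


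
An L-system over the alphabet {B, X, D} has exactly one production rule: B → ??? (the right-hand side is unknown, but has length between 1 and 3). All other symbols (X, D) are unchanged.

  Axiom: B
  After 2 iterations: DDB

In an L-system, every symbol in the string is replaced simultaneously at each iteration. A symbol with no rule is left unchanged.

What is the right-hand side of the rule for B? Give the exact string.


Answer: DB

Derivation:
Trying B → DB:
  Step 0: B
  Step 1: DB
  Step 2: DDB
Matches the given result.


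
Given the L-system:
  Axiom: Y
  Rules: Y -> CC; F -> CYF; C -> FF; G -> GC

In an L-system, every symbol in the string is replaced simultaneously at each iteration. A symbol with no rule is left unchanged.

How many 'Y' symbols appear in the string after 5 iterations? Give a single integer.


Step 0: Y  (1 'Y')
Step 1: CC  (0 'Y')
Step 2: FFFF  (0 'Y')
Step 3: CYFCYFCYFCYF  (4 'Y')
Step 4: FFCCCYFFFCCCYFFFCCCYFFFCCCYF  (4 'Y')
Step 5: CYFCYFFFFFFFCCCYFCYFCYFFFFFFFCCCYFCYFCYFFFFFFFCCCYFCYFCYFFFFFFFCCCYF  (12 'Y')

Answer: 12


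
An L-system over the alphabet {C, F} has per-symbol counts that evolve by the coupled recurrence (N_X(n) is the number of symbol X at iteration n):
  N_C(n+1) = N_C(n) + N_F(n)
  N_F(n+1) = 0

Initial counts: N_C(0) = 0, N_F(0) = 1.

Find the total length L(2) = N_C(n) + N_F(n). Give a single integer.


Step 0: N_C=0, N_F=1, L=1
Step 1: N_C=1, N_F=0, L=1
Step 2: N_C=1, N_F=0, L=1

Answer: 1


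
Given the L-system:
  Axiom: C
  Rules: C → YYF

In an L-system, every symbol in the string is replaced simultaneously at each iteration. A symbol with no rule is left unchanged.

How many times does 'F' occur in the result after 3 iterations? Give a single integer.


Step 0: C  (0 'F')
Step 1: YYF  (1 'F')
Step 2: YYF  (1 'F')
Step 3: YYF  (1 'F')

Answer: 1


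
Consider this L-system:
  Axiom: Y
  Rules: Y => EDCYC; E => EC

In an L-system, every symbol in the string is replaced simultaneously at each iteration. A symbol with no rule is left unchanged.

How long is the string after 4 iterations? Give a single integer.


Step 0: length = 1
Step 1: length = 5
Step 2: length = 10
Step 3: length = 16
Step 4: length = 23

Answer: 23


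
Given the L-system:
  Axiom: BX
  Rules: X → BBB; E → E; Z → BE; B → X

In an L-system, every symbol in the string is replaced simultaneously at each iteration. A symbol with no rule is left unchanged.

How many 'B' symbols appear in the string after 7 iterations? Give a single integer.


Step 0: BX  (1 'B')
Step 1: XBBB  (3 'B')
Step 2: BBBXXX  (3 'B')
Step 3: XXXBBBBBBBBB  (9 'B')
Step 4: BBBBBBBBBXXXXXXXXX  (9 'B')
Step 5: XXXXXXXXXBBBBBBBBBBBBBBBBBBBBBBBBBBB  (27 'B')
Step 6: BBBBBBBBBBBBBBBBBBBBBBBBBBBXXXXXXXXXXXXXXXXXXXXXXXXXXX  (27 'B')
Step 7: XXXXXXXXXXXXXXXXXXXXXXXXXXXBBBBBBBBBBBBBBBBBBBBBBBBBBBBBBBBBBBBBBBBBBBBBBBBBBBBBBBBBBBBBBBBBBBBBBBBBBBBBBBBB  (81 'B')

Answer: 81
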